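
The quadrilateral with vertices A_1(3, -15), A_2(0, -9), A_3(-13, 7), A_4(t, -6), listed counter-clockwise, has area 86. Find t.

-10

The doubled signed area Σ (x_i y_{i+1} − x_{i+1} y_i) is linear in t.
With t=0 it equals -48; the coefficient of t is -22 (from the two edges through A_4).
So -22·t + -48 = 2·86 = 172 ⇒ t = -10.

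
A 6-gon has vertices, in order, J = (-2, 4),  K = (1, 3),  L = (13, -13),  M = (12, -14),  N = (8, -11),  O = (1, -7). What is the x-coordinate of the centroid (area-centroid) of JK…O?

Apply the shoelace (surveyor's) formula. First the cross-terms c_i = x_i·y_{i+1} − x_{i+1}·y_i:
  -10, -52, -26, -20, -45, -10  ⇒  2A = -163, A = -81.5.
Then Σ (x_i + x_{i+1})·c_i = -2163, so x̄ = -2163 / (6·(-81.5)) = 721/163.

721/163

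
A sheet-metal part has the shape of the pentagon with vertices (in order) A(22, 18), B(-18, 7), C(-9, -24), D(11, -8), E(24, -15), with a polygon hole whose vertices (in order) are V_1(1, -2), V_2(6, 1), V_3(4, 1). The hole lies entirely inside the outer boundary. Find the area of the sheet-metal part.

1046

Outer boundary:
Σ = (478) + (495) + (336) + (27) + (762) = 2098
Area = |Σ|/2 = 1049.
Hole:
Cross-terms: 13, 2, -9  ⇒  Σ = 6
Area = |Σ|/2 = 3.
Net area = 1049 − 3 = 1046.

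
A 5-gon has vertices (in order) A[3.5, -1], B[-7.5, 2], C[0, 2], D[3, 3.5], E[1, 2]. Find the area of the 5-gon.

Apply the shoelace formula: 2A = Σ (x_i·y_{i+1} − x_{i+1}·y_i), indices taken mod 5.
A→B: (3.5)(2) − (-7.5)(-1) = -0.5
B→C: (-7.5)(2) − (0)(2) = -15
C→D: (0)(3.5) − (3)(2) = -6
D→E: (3)(2) − (1)(3.5) = 2.5
E→A: (1)(-1) − (3.5)(2) = -8
Σ = -27
Area = |Σ|/2 = 13.5.

13.5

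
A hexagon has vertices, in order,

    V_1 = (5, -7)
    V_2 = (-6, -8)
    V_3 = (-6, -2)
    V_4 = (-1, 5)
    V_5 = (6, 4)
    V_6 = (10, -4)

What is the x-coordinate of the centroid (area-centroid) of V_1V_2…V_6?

Apply the surveyor's formula. First the cross-terms c_i = x_i·y_{i+1} − x_{i+1}·y_i:
  -82, -36, -32, -34, -64, -50  ⇒  2A = -298, A = -149.
Then Σ (x_i + x_{i+1})·c_i = -1206, so x̄ = -1206 / (6·(-149)) = 201/149.

201/149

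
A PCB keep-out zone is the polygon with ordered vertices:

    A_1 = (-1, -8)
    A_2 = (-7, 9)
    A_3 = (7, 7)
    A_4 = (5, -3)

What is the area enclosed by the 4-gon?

Apply the shoelace formula: 2A = Σ (x_i·y_{i+1} − x_{i+1}·y_i), indices taken mod 4.
A_1→A_2: (-1)(9) − (-7)(-8) = -65
A_2→A_3: (-7)(7) − (7)(9) = -112
A_3→A_4: (7)(-3) − (5)(7) = -56
A_4→A_1: (5)(-8) − (-1)(-3) = -43
Σ = -276
Area = |Σ|/2 = 138.

138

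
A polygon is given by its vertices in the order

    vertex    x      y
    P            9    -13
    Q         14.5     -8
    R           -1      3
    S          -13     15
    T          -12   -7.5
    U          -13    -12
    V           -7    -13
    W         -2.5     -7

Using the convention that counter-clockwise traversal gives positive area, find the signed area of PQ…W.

Σ = (116.5) + (35.5) + (24) + (277.5) + (46.5) + (85) + (16.5) + (95.5) = 697
Signed area = Σ/2 = 348.5 (positive ⇒ counter-clockwise traversal).

348.5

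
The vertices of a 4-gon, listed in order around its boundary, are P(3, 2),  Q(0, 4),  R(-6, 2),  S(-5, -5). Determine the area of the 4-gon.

Apply Gauss's area formula: 2A = Σ (x_i·y_{i+1} − x_{i+1}·y_i), indices taken mod 4.
Σ = (12) + (24) + (40) + (5) = 81
Area = |Σ|/2 = 40.5.

40.5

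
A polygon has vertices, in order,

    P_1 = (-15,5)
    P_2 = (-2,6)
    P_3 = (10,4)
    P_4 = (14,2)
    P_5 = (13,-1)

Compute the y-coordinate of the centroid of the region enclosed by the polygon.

808/261

Apply Gauss's area formula. First the cross-terms c_i = x_i·y_{i+1} − x_{i+1}·y_i:
  -80, -68, -36, -40, 50  ⇒  2A = -174, A = -87.
Then Σ (y_i + y_{i+1})·c_i = -1616, so ȳ = -1616 / (6·(-87)) = 808/261.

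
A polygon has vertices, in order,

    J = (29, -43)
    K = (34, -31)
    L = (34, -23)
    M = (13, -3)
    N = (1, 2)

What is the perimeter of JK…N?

116

|JK| = √((5)² + (12)²) = √169 = 13
|KL| = √((0)² + (8)²) = √64 = 8
|LM| = √((-21)² + (20)²) = √841 = 29
|MN| = √((-12)² + (5)²) = √169 = 13
|NJ| = √((28)² + (-45)²) = √2809 = 53
Perimeter = 13 + 8 + 29 + 13 + 53 = 116.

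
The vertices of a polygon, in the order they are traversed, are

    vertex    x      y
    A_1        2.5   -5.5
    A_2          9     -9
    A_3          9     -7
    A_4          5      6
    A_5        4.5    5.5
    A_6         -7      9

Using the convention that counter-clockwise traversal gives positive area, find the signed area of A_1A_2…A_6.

114.75

Apply the shoelace formula: 2A = Σ (x_i·y_{i+1} − x_{i+1}·y_i), indices taken mod 6.
Σ = (27) + (18) + (89) + (0.5) + (79) + (16) = 229.5
Signed area = Σ/2 = 114.75 (positive ⇒ counter-clockwise traversal).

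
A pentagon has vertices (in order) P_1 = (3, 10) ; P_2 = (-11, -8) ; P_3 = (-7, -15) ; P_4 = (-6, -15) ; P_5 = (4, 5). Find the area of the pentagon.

132.5

Σ = (86) + (109) + (15) + (30) + (25) = 265
Area = |Σ|/2 = 132.5.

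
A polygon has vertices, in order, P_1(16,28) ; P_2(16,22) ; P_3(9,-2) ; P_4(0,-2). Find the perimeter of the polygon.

|P_1P_2| = √((0)² + (-6)²) = √36 = 6
|P_2P_3| = √((-7)² + (-24)²) = √625 = 25
|P_3P_4| = √((-9)² + (0)²) = √81 = 9
|P_4P_1| = √((16)² + (30)²) = √1156 = 34
Perimeter = 6 + 25 + 9 + 34 = 74.

74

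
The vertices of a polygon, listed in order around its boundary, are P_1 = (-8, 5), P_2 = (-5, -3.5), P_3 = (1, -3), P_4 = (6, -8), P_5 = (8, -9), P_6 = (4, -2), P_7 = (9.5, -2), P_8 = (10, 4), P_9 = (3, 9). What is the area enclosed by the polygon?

Apply the shoelace formula: 2A = Σ (x_i·y_{i+1} − x_{i+1}·y_i), indices taken mod 9.
Σ = (53) + (18.5) + (10) + (10) + (20) + (11) + (58) + (78) + (87) = 345.5
Area = |Σ|/2 = 172.75.

172.75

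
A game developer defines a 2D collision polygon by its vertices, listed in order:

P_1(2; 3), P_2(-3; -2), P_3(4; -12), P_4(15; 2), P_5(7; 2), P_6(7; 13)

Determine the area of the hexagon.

Σ = (5) + (44) + (188) + (16) + (77) + (-5) = 325
Area = |Σ|/2 = 162.5.

162.5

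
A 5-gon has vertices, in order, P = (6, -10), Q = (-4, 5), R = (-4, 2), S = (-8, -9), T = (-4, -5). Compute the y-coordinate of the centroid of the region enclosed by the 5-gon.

-167/48

Apply the shoelace formula. First the cross-terms c_i = x_i·y_{i+1} − x_{i+1}·y_i:
  -10, 12, 52, 4, 70  ⇒  2A = 128, A = 64.
Then Σ (y_i + y_{i+1})·c_i = -1336, so ȳ = -1336 / (6·64) = -167/48.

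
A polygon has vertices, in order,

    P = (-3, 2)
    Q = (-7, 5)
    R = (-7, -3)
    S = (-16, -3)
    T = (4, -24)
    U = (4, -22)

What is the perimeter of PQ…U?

|PQ| = √((-4)² + (3)²) = √25 = 5
|QR| = √((0)² + (-8)²) = √64 = 8
|RS| = √((-9)² + (0)²) = √81 = 9
|ST| = √((20)² + (-21)²) = √841 = 29
|TU| = √((0)² + (2)²) = √4 = 2
|UP| = √((-7)² + (24)²) = √625 = 25
Perimeter = 5 + 8 + 9 + 29 + 2 + 25 = 78.

78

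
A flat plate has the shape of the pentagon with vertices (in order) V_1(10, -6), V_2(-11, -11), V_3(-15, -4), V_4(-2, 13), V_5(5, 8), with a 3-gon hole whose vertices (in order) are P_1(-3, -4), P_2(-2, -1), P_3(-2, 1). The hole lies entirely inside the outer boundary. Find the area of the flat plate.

Outer boundary:
Apply the shoelace formula: 2A = Σ (x_i·y_{i+1} − x_{i+1}·y_i), indices taken mod 5.
Σ = (-176) + (-121) + (-203) + (-81) + (-110) = -691
Area = |Σ|/2 = 345.5.
Hole:
Apply the shoelace (surveyor's) formula: 2A = Σ (x_i·y_{i+1} − x_{i+1}·y_i), indices taken mod 3.
P_1→P_2: (-3)(-1) − (-2)(-4) = -5
P_2→P_3: (-2)(1) − (-2)(-1) = -4
P_3→P_1: (-2)(-4) − (-3)(1) = 11
Σ = 2
Area = |Σ|/2 = 1.
Net area = 345.5 − 1 = 344.5.

344.5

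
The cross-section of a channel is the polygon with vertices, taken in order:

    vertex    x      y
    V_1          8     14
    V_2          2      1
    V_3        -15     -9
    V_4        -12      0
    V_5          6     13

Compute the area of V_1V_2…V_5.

153.5

Apply the shoelace (surveyor's) formula: 2A = Σ (x_i·y_{i+1} − x_{i+1}·y_i), indices taken mod 5.
Σ = (-20) + (-3) + (-108) + (-156) + (-20) = -307
Area = |Σ|/2 = 153.5.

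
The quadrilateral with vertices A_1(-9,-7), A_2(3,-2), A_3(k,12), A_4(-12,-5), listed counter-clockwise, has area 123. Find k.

The doubled signed area Σ (x_i y_{i+1} − x_{i+1} y_i) is linear in k.
With k=0 it equals 258; the coefficient of k is -3 (from the two edges through A_3).
So -3·k + 258 = 2·123 = 246 ⇒ k = 4.

4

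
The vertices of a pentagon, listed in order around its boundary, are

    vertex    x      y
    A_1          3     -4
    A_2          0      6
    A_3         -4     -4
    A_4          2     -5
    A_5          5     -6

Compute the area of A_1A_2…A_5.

A_1→A_2: (3)(6) − (0)(-4) = 18
A_2→A_3: (0)(-4) − (-4)(6) = 24
A_3→A_4: (-4)(-5) − (2)(-4) = 28
A_4→A_5: (2)(-6) − (5)(-5) = 13
A_5→A_1: (5)(-4) − (3)(-6) = -2
Σ = 81
Area = |Σ|/2 = 40.5.

40.5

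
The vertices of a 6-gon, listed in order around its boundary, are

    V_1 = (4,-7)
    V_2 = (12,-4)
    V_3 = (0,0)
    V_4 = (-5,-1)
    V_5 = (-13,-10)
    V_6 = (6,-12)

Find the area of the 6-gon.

Apply the shoelace formula: 2A = Σ (x_i·y_{i+1} − x_{i+1}·y_i), indices taken mod 6.
Σ = (68) + (0) + (0) + (37) + (216) + (6) = 327
Area = |Σ|/2 = 163.5.

163.5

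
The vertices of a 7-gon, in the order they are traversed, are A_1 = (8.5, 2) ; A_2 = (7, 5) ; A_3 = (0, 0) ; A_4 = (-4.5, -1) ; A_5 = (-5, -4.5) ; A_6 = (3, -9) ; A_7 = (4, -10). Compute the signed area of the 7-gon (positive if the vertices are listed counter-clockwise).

100.625

Σ = (28.5) + (0) + (0) + (15.25) + (58.5) + (6) + (93) = 201.25
Signed area = Σ/2 = 100.625 (positive ⇒ counter-clockwise traversal).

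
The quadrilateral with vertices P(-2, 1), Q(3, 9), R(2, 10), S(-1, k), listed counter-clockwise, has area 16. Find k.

8

The doubled signed area Σ (x_i y_{i+1} − x_{i+1} y_i) is linear in k.
With k=0 it equals 0; the coefficient of k is 4 (from the two edges through S).
So 4·k + 0 = 2·16 = 32 ⇒ k = 8.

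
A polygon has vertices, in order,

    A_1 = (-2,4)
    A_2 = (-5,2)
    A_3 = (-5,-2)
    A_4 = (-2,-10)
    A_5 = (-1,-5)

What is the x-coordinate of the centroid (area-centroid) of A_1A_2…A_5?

-148/51

Apply the shoelace (surveyor's) formula. First the cross-terms c_i = x_i·y_{i+1} − x_{i+1}·y_i:
  16, 20, 46, 0, -14  ⇒  2A = 68, A = 34.
Then Σ (x_i + x_{i+1})·c_i = -592, so x̄ = -592 / (6·34) = -148/51.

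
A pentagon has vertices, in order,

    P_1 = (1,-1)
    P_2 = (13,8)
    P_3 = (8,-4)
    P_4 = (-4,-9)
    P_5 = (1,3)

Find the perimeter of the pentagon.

58

|P_1P_2| = √((12)² + (9)²) = √225 = 15
|P_2P_3| = √((-5)² + (-12)²) = √169 = 13
|P_3P_4| = √((-12)² + (-5)²) = √169 = 13
|P_4P_5| = √((5)² + (12)²) = √169 = 13
|P_5P_1| = √((0)² + (-4)²) = √16 = 4
Perimeter = 15 + 13 + 13 + 13 + 4 = 58.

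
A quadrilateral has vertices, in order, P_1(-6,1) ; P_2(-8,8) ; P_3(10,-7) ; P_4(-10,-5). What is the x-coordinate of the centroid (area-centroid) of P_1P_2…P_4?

-12/7

Apply the shoelace formula. First the cross-terms c_i = x_i·y_{i+1} − x_{i+1}·y_i:
  -40, -24, -120, -40  ⇒  2A = -224, A = -112.
Then Σ (x_i + x_{i+1})·c_i = 1152, so x̄ = 1152 / (6·(-112)) = -12/7.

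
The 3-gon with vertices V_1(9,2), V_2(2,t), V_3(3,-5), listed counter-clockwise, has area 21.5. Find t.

Write out the shoelace sum; only the two edges meeting at V_2 involve t:
2·Area = [(9·t − 2·2) + (2·(-5) − 3·t)] + 51
       = 6·t + 37 = 43
⇒ t = 1.

1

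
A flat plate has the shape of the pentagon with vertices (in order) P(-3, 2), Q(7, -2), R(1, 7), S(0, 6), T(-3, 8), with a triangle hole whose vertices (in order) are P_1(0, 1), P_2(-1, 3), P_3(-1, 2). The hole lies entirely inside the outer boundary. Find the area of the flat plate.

42

Outer boundary:
Apply the surveyor's formula: 2A = Σ (x_i·y_{i+1} − x_{i+1}·y_i), indices taken mod 5.
Σ = (-8) + (51) + (6) + (18) + (18) = 85
Area = |Σ|/2 = 42.5.
Hole:
Apply the shoelace formula: 2A = Σ (x_i·y_{i+1} − x_{i+1}·y_i), indices taken mod 3.
Σ = (1) + (1) + (-1) = 1
Area = |Σ|/2 = 0.5.
Net area = 42.5 − 0.5 = 42.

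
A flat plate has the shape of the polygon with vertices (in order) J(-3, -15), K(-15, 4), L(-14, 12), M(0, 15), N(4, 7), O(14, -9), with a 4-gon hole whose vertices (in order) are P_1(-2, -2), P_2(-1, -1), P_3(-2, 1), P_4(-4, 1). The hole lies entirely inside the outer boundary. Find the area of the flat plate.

496.5

Outer boundary:
Σ = (-237) + (-124) + (-210) + (-60) + (-134) + (-237) = -1002
Area = |Σ|/2 = 501.
Hole:
Σ = (0) + (-3) + (2) + (10) = 9
Area = |Σ|/2 = 4.5.
Net area = 501 − 4.5 = 496.5.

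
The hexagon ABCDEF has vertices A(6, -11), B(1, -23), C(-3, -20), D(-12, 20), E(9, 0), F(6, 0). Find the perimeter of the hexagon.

102

|AB| = √((-5)² + (-12)²) = √169 = 13
|BC| = √((-4)² + (3)²) = √25 = 5
|CD| = √((-9)² + (40)²) = √1681 = 41
|DE| = √((21)² + (-20)²) = √841 = 29
|EF| = √((-3)² + (0)²) = √9 = 3
|FA| = √((0)² + (-11)²) = √121 = 11
Perimeter = 13 + 5 + 41 + 29 + 3 + 11 = 102.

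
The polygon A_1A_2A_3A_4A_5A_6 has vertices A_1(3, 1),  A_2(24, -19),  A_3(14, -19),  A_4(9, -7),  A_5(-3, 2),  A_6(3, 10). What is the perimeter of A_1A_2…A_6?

86

|A_1A_2| = √((21)² + (-20)²) = √841 = 29
|A_2A_3| = √((-10)² + (0)²) = √100 = 10
|A_3A_4| = √((-5)² + (12)²) = √169 = 13
|A_4A_5| = √((-12)² + (9)²) = √225 = 15
|A_5A_6| = √((6)² + (8)²) = √100 = 10
|A_6A_1| = √((0)² + (-9)²) = √81 = 9
Perimeter = 29 + 10 + 13 + 15 + 10 + 9 = 86.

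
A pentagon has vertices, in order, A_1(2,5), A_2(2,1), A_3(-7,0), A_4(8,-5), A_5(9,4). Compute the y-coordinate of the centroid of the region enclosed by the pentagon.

Apply Gauss's area formula. First the cross-terms c_i = x_i·y_{i+1} − x_{i+1}·y_i:
  -8, 7, 35, 77, 37  ⇒  2A = 148, A = 74.
Then Σ (y_i + y_{i+1})·c_i = 40, so ȳ = 40 / (6·74) = 10/111.

10/111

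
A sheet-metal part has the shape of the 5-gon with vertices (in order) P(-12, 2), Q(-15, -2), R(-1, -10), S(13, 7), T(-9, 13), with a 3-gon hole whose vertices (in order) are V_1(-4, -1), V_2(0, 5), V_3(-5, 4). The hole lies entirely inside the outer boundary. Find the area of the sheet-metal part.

334.5

Outer boundary:
Apply the shoelace (surveyor's) formula: 2A = Σ (x_i·y_{i+1} − x_{i+1}·y_i), indices taken mod 5.
Cross-terms: 54, 148, 123, 232, 138  ⇒  Σ = 695
Area = |Σ|/2 = 347.5.
Hole:
Apply the shoelace (surveyor's) formula: 2A = Σ (x_i·y_{i+1} − x_{i+1}·y_i), indices taken mod 3.
V_1→V_2: (-4)(5) − (0)(-1) = -20
V_2→V_3: (0)(4) − (-5)(5) = 25
V_3→V_1: (-5)(-1) − (-4)(4) = 21
Σ = 26
Area = |Σ|/2 = 13.
Net area = 347.5 − 13 = 334.5.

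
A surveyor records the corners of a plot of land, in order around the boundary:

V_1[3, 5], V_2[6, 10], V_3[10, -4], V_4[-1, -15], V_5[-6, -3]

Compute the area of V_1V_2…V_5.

Apply the surveyor's formula: 2A = Σ (x_i·y_{i+1} − x_{i+1}·y_i), indices taken mod 5.
V_1→V_2: (3)(10) − (6)(5) = 0
V_2→V_3: (6)(-4) − (10)(10) = -124
V_3→V_4: (10)(-15) − (-1)(-4) = -154
V_4→V_5: (-1)(-3) − (-6)(-15) = -87
V_5→V_1: (-6)(5) − (3)(-3) = -21
Σ = -386
Area = |Σ|/2 = 193.

193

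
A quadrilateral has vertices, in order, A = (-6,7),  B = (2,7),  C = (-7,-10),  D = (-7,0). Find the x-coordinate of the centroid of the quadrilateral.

Apply Gauss's area formula. First the cross-terms c_i = x_i·y_{i+1} − x_{i+1}·y_i:
  -56, 29, -70, -49  ⇒  2A = -146, A = -73.
Then Σ (x_i + x_{i+1})·c_i = 1696, so x̄ = 1696 / (6·(-73)) = -848/219.

-848/219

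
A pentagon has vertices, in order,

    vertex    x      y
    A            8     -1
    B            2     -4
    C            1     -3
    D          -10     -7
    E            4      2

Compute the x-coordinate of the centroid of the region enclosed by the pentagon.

29/27

Apply the shoelace formula. First the cross-terms c_i = x_i·y_{i+1} − x_{i+1}·y_i:
  -30, -2, -37, 8, -20  ⇒  2A = -81, A = -40.5.
Then Σ (x_i + x_{i+1})·c_i = -261, so x̄ = -261 / (6·(-40.5)) = 29/27.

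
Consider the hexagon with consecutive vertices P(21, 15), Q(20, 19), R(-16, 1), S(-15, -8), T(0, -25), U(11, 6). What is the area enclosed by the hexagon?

627.5

P→Q: (21)(19) − (20)(15) = 99
Q→R: (20)(1) − (-16)(19) = 324
R→S: (-16)(-8) − (-15)(1) = 143
S→T: (-15)(-25) − (0)(-8) = 375
T→U: (0)(6) − (11)(-25) = 275
U→P: (11)(15) − (21)(6) = 39
Σ = 1255
Area = |Σ|/2 = 627.5.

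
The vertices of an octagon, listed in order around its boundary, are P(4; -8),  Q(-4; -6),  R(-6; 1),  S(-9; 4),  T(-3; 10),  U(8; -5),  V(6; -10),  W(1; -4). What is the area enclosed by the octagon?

155

Apply Gauss's area formula: 2A = Σ (x_i·y_{i+1} − x_{i+1}·y_i), indices taken mod 8.
P→Q: (4)(-6) − (-4)(-8) = -56
Q→R: (-4)(1) − (-6)(-6) = -40
R→S: (-6)(4) − (-9)(1) = -15
S→T: (-9)(10) − (-3)(4) = -78
T→U: (-3)(-5) − (8)(10) = -65
U→V: (8)(-10) − (6)(-5) = -50
V→W: (6)(-4) − (1)(-10) = -14
W→P: (1)(-8) − (4)(-4) = 8
Σ = -310
Area = |Σ|/2 = 155.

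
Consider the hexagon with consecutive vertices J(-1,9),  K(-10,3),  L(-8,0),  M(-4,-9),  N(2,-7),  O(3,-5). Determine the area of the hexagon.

131

Apply Gauss's area formula: 2A = Σ (x_i·y_{i+1} − x_{i+1}·y_i), indices taken mod 6.
Σ = (87) + (24) + (72) + (46) + (11) + (22) = 262
Area = |Σ|/2 = 131.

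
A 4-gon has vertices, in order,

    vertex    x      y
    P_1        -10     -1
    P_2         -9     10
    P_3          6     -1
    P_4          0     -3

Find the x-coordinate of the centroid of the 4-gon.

Apply the surveyor's formula. First the cross-terms c_i = x_i·y_{i+1} − x_{i+1}·y_i:
  -109, -51, -18, -30  ⇒  2A = -208, A = -104.
Then Σ (x_i + x_{i+1})·c_i = 2416, so x̄ = 2416 / (6·(-104)) = -151/39.

-151/39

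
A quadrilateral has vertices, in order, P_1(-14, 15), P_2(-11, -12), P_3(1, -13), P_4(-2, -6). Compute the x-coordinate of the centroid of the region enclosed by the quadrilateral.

Apply the shoelace (surveyor's) formula. First the cross-terms c_i = x_i·y_{i+1} − x_{i+1}·y_i:
  333, 155, -32, -114  ⇒  2A = 342, A = 171.
Then Σ (x_i + x_{i+1})·c_i = -8019, so x̄ = -8019 / (6·171) = -297/38.

-297/38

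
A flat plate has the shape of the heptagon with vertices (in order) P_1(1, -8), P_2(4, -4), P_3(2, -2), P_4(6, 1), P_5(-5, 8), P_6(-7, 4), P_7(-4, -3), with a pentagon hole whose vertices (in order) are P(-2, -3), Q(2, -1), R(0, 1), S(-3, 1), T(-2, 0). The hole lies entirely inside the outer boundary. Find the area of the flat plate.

Outer boundary:
P_1→P_2: (1)(-4) − (4)(-8) = 28
P_2→P_3: (4)(-2) − (2)(-4) = 0
P_3→P_4: (2)(1) − (6)(-2) = 14
P_4→P_5: (6)(8) − (-5)(1) = 53
P_5→P_6: (-5)(4) − (-7)(8) = 36
P_6→P_7: (-7)(-3) − (-4)(4) = 37
P_7→P_1: (-4)(-8) − (1)(-3) = 35
Σ = 203
Area = |Σ|/2 = 101.5.
Hole:
Apply the shoelace (surveyor's) formula: 2A = Σ (x_i·y_{i+1} − x_{i+1}·y_i), indices taken mod 5.
P→Q: (-2)(-1) − (2)(-3) = 8
Q→R: (2)(1) − (0)(-1) = 2
R→S: (0)(1) − (-3)(1) = 3
S→T: (-3)(0) − (-2)(1) = 2
T→P: (-2)(-3) − (-2)(0) = 6
Σ = 21
Area = |Σ|/2 = 10.5.
Net area = 101.5 − 10.5 = 91.

91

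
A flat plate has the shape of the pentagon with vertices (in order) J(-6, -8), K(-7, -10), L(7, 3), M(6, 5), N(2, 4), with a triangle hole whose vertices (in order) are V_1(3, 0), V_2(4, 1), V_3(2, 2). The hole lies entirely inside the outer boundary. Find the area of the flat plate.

44.5

Outer boundary:
Apply the surveyor's formula: 2A = Σ (x_i·y_{i+1} − x_{i+1}·y_i), indices taken mod 5.
Σ = (4) + (49) + (17) + (14) + (8) = 92
Area = |Σ|/2 = 46.
Hole:
Apply Gauss's area formula: 2A = Σ (x_i·y_{i+1} − x_{i+1}·y_i), indices taken mod 3.
Σ = (3) + (6) + (-6) = 3
Area = |Σ|/2 = 1.5.
Net area = 46 − 1.5 = 44.5.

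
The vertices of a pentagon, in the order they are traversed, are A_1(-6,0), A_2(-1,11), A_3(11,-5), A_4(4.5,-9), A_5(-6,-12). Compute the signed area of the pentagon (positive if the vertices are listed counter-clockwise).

Σ = (-66) + (-116) + (-76.5) + (-108) + (-72) = -438.5
Signed area = Σ/2 = -219.25 (negative ⇒ clockwise traversal).

-219.25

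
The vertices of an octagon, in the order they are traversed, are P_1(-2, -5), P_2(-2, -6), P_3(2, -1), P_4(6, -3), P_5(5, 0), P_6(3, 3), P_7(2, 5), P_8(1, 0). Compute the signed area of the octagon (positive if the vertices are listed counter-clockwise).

22.5

Apply Gauss's area formula: 2A = Σ (x_i·y_{i+1} − x_{i+1}·y_i), indices taken mod 8.
P_1→P_2: (-2)(-6) − (-2)(-5) = 2
P_2→P_3: (-2)(-1) − (2)(-6) = 14
P_3→P_4: (2)(-3) − (6)(-1) = 0
P_4→P_5: (6)(0) − (5)(-3) = 15
P_5→P_6: (5)(3) − (3)(0) = 15
P_6→P_7: (3)(5) − (2)(3) = 9
P_7→P_8: (2)(0) − (1)(5) = -5
P_8→P_1: (1)(-5) − (-2)(0) = -5
Σ = 45
Signed area = Σ/2 = 22.5 (positive ⇒ counter-clockwise traversal).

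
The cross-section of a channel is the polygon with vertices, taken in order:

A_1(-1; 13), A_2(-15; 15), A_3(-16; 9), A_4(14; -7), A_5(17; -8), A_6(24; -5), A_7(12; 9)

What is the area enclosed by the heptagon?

413

Apply Gauss's area formula: 2A = Σ (x_i·y_{i+1} − x_{i+1}·y_i), indices taken mod 7.
A_1→A_2: (-1)(15) − (-15)(13) = 180
A_2→A_3: (-15)(9) − (-16)(15) = 105
A_3→A_4: (-16)(-7) − (14)(9) = -14
A_4→A_5: (14)(-8) − (17)(-7) = 7
A_5→A_6: (17)(-5) − (24)(-8) = 107
A_6→A_7: (24)(9) − (12)(-5) = 276
A_7→A_1: (12)(13) − (-1)(9) = 165
Σ = 826
Area = |Σ|/2 = 413.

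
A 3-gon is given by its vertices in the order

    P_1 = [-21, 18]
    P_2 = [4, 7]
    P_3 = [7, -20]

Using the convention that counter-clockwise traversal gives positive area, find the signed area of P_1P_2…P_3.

Cross-terms: -219, -129, -294  ⇒  Σ = -642
Signed area = Σ/2 = -321 (negative ⇒ clockwise traversal).

-321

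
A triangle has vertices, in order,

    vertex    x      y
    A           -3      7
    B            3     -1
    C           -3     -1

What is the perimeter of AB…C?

24

|AB| = √((6)² + (-8)²) = √100 = 10
|BC| = √((-6)² + (0)²) = √36 = 6
|CA| = √((0)² + (8)²) = √64 = 8
Perimeter = 10 + 6 + 8 = 24.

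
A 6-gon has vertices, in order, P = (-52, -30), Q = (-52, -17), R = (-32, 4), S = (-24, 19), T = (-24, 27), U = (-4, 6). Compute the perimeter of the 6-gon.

|PQ| = √((0)² + (13)²) = √169 = 13
|QR| = √((20)² + (21)²) = √841 = 29
|RS| = √((8)² + (15)²) = √289 = 17
|ST| = √((0)² + (8)²) = √64 = 8
|TU| = √((20)² + (-21)²) = √841 = 29
|UP| = √((-48)² + (-36)²) = √3600 = 60
Perimeter = 13 + 29 + 17 + 8 + 29 + 60 = 156.

156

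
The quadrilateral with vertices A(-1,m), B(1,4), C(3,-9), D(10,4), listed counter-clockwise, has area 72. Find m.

The doubled signed area Σ (x_i y_{i+1} − x_{i+1} y_i) is linear in m.
With m=0 it equals 81; the coefficient of m is 9 (from the two edges through A).
So 9·m + 81 = 2·72 = 144 ⇒ m = 7.

7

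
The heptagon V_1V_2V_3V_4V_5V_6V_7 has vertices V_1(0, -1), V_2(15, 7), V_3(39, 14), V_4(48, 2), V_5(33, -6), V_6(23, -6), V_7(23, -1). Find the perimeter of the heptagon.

112

|V_1V_2| = √((15)² + (8)²) = √289 = 17
|V_2V_3| = √((24)² + (7)²) = √625 = 25
|V_3V_4| = √((9)² + (-12)²) = √225 = 15
|V_4V_5| = √((-15)² + (-8)²) = √289 = 17
|V_5V_6| = √((-10)² + (0)²) = √100 = 10
|V_6V_7| = √((0)² + (5)²) = √25 = 5
|V_7V_1| = √((-23)² + (0)²) = √529 = 23
Perimeter = 17 + 25 + 15 + 17 + 10 + 5 + 23 = 112.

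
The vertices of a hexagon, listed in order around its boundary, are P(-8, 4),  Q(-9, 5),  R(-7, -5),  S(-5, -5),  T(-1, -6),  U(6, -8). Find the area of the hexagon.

Σ = (-4) + (80) + (10) + (25) + (44) + (-40) = 115
Area = |Σ|/2 = 57.5.

57.5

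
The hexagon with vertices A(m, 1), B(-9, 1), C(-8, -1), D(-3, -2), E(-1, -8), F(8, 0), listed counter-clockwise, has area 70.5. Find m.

Write out the shoelace sum; only the two edges meeting at A involve m:
2·Area = [(8·1 − m·0) + (m·1 − (-9)·1)] + 116
       = 1·m + 133 = 141
⇒ m = 8.

8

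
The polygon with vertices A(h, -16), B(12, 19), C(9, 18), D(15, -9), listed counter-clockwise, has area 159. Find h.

The doubled signed area Σ (x_i y_{i+1} − x_{i+1} y_i) is linear in h.
With h=0 it equals -354; the coefficient of h is 28 (from the two edges through A).
So 28·h + -354 = 2·159 = 318 ⇒ h = 24.

24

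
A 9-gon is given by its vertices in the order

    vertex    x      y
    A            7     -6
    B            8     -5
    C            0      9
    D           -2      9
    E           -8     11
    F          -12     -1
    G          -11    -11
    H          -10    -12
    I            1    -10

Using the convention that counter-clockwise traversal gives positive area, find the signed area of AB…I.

306

Apply Gauss's area formula: 2A = Σ (x_i·y_{i+1} − x_{i+1}·y_i), indices taken mod 9.
A→B: (7)(-5) − (8)(-6) = 13
B→C: (8)(9) − (0)(-5) = 72
C→D: (0)(9) − (-2)(9) = 18
D→E: (-2)(11) − (-8)(9) = 50
E→F: (-8)(-1) − (-12)(11) = 140
F→G: (-12)(-11) − (-11)(-1) = 121
G→H: (-11)(-12) − (-10)(-11) = 22
H→I: (-10)(-10) − (1)(-12) = 112
I→A: (1)(-6) − (7)(-10) = 64
Σ = 612
Signed area = Σ/2 = 306 (positive ⇒ counter-clockwise traversal).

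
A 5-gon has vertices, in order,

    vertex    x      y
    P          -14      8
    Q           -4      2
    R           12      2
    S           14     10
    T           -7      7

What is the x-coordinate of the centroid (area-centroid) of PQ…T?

Apply the shoelace formula. First the cross-terms c_i = x_i·y_{i+1} − x_{i+1}·y_i:
  4, -32, 92, 168, 42  ⇒  2A = 274, A = 137.
Then Σ (x_i + x_{i+1})·c_i = 2358, so x̄ = 2358 / (6·137) = 393/137.

393/137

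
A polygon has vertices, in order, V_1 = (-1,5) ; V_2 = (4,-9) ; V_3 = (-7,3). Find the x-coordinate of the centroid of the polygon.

-4/3

Apply Gauss's area formula. First the cross-terms c_i = x_i·y_{i+1} − x_{i+1}·y_i:
  -11, -51, -32  ⇒  2A = -94, A = -47.
Then Σ (x_i + x_{i+1})·c_i = 376, so x̄ = 376 / (6·(-47)) = -4/3.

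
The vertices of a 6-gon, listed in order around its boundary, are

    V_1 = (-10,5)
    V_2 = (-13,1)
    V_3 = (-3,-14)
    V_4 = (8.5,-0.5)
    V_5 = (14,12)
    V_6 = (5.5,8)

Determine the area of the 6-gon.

311.5

Σ = (55) + (185) + (120.5) + (109) + (46) + (107.5) = 623
Area = |Σ|/2 = 311.5.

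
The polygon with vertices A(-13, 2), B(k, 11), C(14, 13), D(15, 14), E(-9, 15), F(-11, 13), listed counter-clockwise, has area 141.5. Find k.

Write out the shoelace sum; only the two edges meeting at B involve k:
2·Area = [((-13)·11 − k·2) + (k·13 − 14·11)] + 547
       = 11·k + 250 = 283
⇒ k = 3.

3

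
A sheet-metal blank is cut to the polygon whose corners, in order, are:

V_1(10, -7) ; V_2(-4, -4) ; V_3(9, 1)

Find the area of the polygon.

54.5

Apply Gauss's area formula: 2A = Σ (x_i·y_{i+1} − x_{i+1}·y_i), indices taken mod 3.
Σ = (-68) + (32) + (-73) = -109
Area = |Σ|/2 = 54.5.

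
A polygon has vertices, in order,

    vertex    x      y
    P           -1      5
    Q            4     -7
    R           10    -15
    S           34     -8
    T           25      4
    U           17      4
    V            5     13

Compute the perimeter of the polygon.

|PQ| = √((5)² + (-12)²) = √169 = 13
|QR| = √((6)² + (-8)²) = √100 = 10
|RS| = √((24)² + (7)²) = √625 = 25
|ST| = √((-9)² + (12)²) = √225 = 15
|TU| = √((-8)² + (0)²) = √64 = 8
|UV| = √((-12)² + (9)²) = √225 = 15
|VP| = √((-6)² + (-8)²) = √100 = 10
Perimeter = 13 + 10 + 25 + 15 + 8 + 15 + 10 = 96.

96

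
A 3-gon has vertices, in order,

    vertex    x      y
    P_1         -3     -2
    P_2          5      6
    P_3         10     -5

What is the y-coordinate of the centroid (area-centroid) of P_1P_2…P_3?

-1/3

Apply the surveyor's formula. First the cross-terms c_i = x_i·y_{i+1} − x_{i+1}·y_i:
  -8, -85, -35  ⇒  2A = -128, A = -64.
Then Σ (y_i + y_{i+1})·c_i = 128, so ȳ = 128 / (6·(-64)) = -1/3.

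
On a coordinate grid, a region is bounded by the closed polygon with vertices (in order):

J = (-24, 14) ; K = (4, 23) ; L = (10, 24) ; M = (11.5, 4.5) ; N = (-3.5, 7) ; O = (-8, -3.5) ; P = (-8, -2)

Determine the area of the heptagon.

490.25

Apply the shoelace (surveyor's) formula: 2A = Σ (x_i·y_{i+1} − x_{i+1}·y_i), indices taken mod 7.
Σ = (-608) + (-134) + (-231) + (96.25) + (68.25) + (-12) + (-160) = -980.5
Area = |Σ|/2 = 490.25.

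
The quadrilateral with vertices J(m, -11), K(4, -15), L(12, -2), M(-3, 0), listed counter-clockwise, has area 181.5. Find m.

-8

Write out the shoelace sum; only the two edges meeting at J involve m:
2·Area = [((-3)·(-11) − m·0) + (m·(-15) − 4·(-11))] + 166
       = -15·m + 243 = 363
⇒ m = -8.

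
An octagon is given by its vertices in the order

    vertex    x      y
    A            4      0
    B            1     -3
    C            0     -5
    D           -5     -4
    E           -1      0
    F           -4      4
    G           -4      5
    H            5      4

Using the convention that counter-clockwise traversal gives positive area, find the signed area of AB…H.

A→B: (4)(-3) − (1)(0) = -12
B→C: (1)(-5) − (0)(-3) = -5
C→D: (0)(-4) − (-5)(-5) = -25
D→E: (-5)(0) − (-1)(-4) = -4
E→F: (-1)(4) − (-4)(0) = -4
F→G: (-4)(5) − (-4)(4) = -4
G→H: (-4)(4) − (5)(5) = -41
H→A: (5)(0) − (4)(4) = -16
Σ = -111
Signed area = Σ/2 = -55.5 (negative ⇒ clockwise traversal).

-55.5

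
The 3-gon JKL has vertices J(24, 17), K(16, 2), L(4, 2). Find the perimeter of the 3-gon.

|JK| = √((-8)² + (-15)²) = √289 = 17
|KL| = √((-12)² + (0)²) = √144 = 12
|LJ| = √((20)² + (15)²) = √625 = 25
Perimeter = 17 + 12 + 25 = 54.

54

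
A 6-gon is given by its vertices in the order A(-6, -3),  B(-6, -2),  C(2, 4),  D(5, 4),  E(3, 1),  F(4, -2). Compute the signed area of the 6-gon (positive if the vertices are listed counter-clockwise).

Cross-terms: -6, -20, -12, -7, -10, -24  ⇒  Σ = -79
Signed area = Σ/2 = -39.5 (negative ⇒ clockwise traversal).

-39.5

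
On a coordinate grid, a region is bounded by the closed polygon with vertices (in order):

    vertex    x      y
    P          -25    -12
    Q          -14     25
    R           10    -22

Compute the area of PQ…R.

Apply Gauss's area formula: 2A = Σ (x_i·y_{i+1} − x_{i+1}·y_i), indices taken mod 3.
Σ = (-793) + (58) + (-670) = -1405
Area = |Σ|/2 = 702.5.

702.5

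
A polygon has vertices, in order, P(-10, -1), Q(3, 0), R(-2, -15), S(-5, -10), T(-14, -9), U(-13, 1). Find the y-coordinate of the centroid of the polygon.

Apply the shoelace (surveyor's) formula. First the cross-terms c_i = x_i·y_{i+1} − x_{i+1}·y_i:
  3, -45, -55, -95, -131, 23  ⇒  2A = -300, A = -150.
Then Σ (y_i + y_{i+1})·c_i = 4900, so ȳ = 4900 / (6·(-150)) = -49/9.

-49/9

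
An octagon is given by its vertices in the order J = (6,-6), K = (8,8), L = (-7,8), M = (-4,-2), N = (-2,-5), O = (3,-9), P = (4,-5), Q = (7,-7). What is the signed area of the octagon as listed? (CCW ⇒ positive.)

169.5

Σ = (96) + (120) + (46) + (16) + (33) + (21) + (7) + (0) = 339
Signed area = Σ/2 = 169.5 (positive ⇒ counter-clockwise traversal).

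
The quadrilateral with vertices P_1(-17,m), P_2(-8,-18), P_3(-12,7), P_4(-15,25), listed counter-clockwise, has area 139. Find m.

-2

Write out the shoelace sum; only the two edges meeting at P_1 involve m:
2·Area = [((-15)·m − (-17)·25) + ((-17)·(-18) − (-8)·m)] + -467
       = -7·m + 264 = 278
⇒ m = -2.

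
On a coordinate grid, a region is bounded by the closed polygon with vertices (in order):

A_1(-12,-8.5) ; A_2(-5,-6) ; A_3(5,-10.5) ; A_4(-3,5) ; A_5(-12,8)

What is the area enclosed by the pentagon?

169.75

Apply the shoelace formula: 2A = Σ (x_i·y_{i+1} − x_{i+1}·y_i), indices taken mod 5.
Σ = (29.5) + (82.5) + (-6.5) + (36) + (198) = 339.5
Area = |Σ|/2 = 169.75.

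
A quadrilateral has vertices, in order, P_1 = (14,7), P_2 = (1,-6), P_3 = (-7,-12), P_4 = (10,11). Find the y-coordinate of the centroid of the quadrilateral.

Apply the shoelace formula. First the cross-terms c_i = x_i·y_{i+1} − x_{i+1}·y_i:
  -91, -54, 43, -84  ⇒  2A = -186, A = -93.
Then Σ (y_i + y_{i+1})·c_i = -674, so ȳ = -674 / (6·(-93)) = 337/279.

337/279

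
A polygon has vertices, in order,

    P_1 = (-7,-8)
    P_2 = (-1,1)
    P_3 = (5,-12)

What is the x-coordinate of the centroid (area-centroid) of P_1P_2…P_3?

-1

Apply the shoelace formula. First the cross-terms c_i = x_i·y_{i+1} − x_{i+1}·y_i:
  -15, 7, -124  ⇒  2A = -132, A = -66.
Then Σ (x_i + x_{i+1})·c_i = 396, so x̄ = 396 / (6·(-66)) = -1.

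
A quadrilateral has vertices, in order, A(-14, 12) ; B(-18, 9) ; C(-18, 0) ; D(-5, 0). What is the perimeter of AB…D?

|AB| = √((-4)² + (-3)²) = √25 = 5
|BC| = √((0)² + (-9)²) = √81 = 9
|CD| = √((13)² + (0)²) = √169 = 13
|DA| = √((-9)² + (12)²) = √225 = 15
Perimeter = 5 + 9 + 13 + 15 = 42.

42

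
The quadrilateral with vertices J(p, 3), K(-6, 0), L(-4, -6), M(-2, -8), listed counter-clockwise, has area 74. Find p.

Write out the shoelace sum; only the two edges meeting at J involve p:
2·Area = [((-2)·3 − p·(-8)) + (p·0 − (-6)·3)] + 56
       = 8·p + 68 = 148
⇒ p = 10.

10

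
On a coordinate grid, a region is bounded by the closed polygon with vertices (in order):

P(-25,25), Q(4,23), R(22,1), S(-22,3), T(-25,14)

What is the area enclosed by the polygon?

798.5

Apply the shoelace (surveyor's) formula: 2A = Σ (x_i·y_{i+1} − x_{i+1}·y_i), indices taken mod 5.
P→Q: (-25)(23) − (4)(25) = -675
Q→R: (4)(1) − (22)(23) = -502
R→S: (22)(3) − (-22)(1) = 88
S→T: (-22)(14) − (-25)(3) = -233
T→P: (-25)(25) − (-25)(14) = -275
Σ = -1597
Area = |Σ|/2 = 798.5.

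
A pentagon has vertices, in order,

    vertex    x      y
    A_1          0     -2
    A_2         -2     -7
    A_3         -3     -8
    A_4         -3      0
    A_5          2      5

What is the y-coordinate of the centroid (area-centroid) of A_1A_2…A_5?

Apply the shoelace formula. First the cross-terms c_i = x_i·y_{i+1} − x_{i+1}·y_i:
  -4, -5, -24, -15, -4  ⇒  2A = -52, A = -26.
Then Σ (y_i + y_{i+1})·c_i = 216, so ȳ = 216 / (6·(-26)) = -18/13.

-18/13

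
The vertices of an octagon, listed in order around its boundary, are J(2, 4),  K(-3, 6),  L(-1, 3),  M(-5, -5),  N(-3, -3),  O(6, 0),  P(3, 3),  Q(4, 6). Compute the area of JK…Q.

43.5

Apply Gauss's area formula: 2A = Σ (x_i·y_{i+1} − x_{i+1}·y_i), indices taken mod 8.
Cross-terms: 24, -3, 20, 0, 18, 18, 6, 4  ⇒  Σ = 87
Area = |Σ|/2 = 43.5.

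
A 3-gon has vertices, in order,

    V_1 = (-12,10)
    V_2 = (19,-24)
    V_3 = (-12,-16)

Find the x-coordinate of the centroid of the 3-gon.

Apply Gauss's area formula. First the cross-terms c_i = x_i·y_{i+1} − x_{i+1}·y_i:
  98, -592, -312  ⇒  2A = -806, A = -403.
Then Σ (x_i + x_{i+1})·c_i = 4030, so x̄ = 4030 / (6·(-403)) = -5/3.

-5/3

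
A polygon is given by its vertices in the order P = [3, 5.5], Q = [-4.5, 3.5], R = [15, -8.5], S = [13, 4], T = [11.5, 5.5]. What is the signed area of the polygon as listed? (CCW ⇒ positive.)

Apply the surveyor's formula: 2A = Σ (x_i·y_{i+1} − x_{i+1}·y_i), indices taken mod 5.
P→Q: (3)(3.5) − (-4.5)(5.5) = 35.25
Q→R: (-4.5)(-8.5) − (15)(3.5) = -14.25
R→S: (15)(4) − (13)(-8.5) = 170.5
S→T: (13)(5.5) − (11.5)(4) = 25.5
T→P: (11.5)(5.5) − (3)(5.5) = 46.75
Σ = 263.75
Signed area = Σ/2 = 131.875 (positive ⇒ counter-clockwise traversal).

131.875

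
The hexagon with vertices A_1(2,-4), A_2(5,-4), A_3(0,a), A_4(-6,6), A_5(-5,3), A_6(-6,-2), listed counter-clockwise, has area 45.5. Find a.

1

The doubled signed area Σ (x_i y_{i+1} − x_{i+1} y_i) is linear in a.
With a=0 it equals 80; the coefficient of a is 11 (from the two edges through A_3).
So 11·a + 80 = 2·45.5 = 91 ⇒ a = 1.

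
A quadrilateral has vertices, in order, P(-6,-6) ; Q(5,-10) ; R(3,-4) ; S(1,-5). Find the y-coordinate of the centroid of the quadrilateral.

Apply the shoelace (surveyor's) formula. First the cross-terms c_i = x_i·y_{i+1} − x_{i+1}·y_i:
  90, 10, -11, -36  ⇒  2A = 53, A = 26.5.
Then Σ (y_i + y_{i+1})·c_i = -1085, so ȳ = -1085 / (6·26.5) = -1085/159.

-1085/159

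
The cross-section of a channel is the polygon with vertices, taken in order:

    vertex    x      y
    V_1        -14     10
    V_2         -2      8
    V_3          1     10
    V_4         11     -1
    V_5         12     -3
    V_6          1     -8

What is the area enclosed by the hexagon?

223.5

Apply the shoelace formula: 2A = Σ (x_i·y_{i+1} − x_{i+1}·y_i), indices taken mod 6.
V_1→V_2: (-14)(8) − (-2)(10) = -92
V_2→V_3: (-2)(10) − (1)(8) = -28
V_3→V_4: (1)(-1) − (11)(10) = -111
V_4→V_5: (11)(-3) − (12)(-1) = -21
V_5→V_6: (12)(-8) − (1)(-3) = -93
V_6→V_1: (1)(10) − (-14)(-8) = -102
Σ = -447
Area = |Σ|/2 = 223.5.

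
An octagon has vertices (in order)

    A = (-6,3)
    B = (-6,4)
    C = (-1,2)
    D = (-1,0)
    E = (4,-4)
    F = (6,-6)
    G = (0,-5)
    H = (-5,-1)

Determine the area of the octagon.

42

Σ = (-6) + (-8) + (2) + (4) + (0) + (-30) + (-25) + (-21) = -84
Area = |Σ|/2 = 42.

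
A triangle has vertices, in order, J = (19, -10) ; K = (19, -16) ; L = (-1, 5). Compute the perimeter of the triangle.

|JK| = √((0)² + (-6)²) = √36 = 6
|KL| = √((-20)² + (21)²) = √841 = 29
|LJ| = √((20)² + (-15)²) = √625 = 25
Perimeter = 6 + 29 + 25 = 60.

60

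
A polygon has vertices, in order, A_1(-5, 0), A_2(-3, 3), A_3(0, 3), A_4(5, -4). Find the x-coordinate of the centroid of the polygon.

Apply the shoelace (surveyor's) formula. First the cross-terms c_i = x_i·y_{i+1} − x_{i+1}·y_i:
  -15, -9, -15, -20  ⇒  2A = -59, A = -29.5.
Then Σ (x_i + x_{i+1})·c_i = 72, so x̄ = 72 / (6·(-29.5)) = -24/59.

-24/59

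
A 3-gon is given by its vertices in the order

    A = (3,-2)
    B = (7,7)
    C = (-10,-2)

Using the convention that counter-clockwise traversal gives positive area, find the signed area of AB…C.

58.5

Cross-terms: 35, 56, 26  ⇒  Σ = 117
Signed area = Σ/2 = 58.5 (positive ⇒ counter-clockwise traversal).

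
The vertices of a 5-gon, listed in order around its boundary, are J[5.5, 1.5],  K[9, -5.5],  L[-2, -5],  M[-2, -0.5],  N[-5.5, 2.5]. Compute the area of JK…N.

69.25

J→K: (5.5)(-5.5) − (9)(1.5) = -43.75
K→L: (9)(-5) − (-2)(-5.5) = -56
L→M: (-2)(-0.5) − (-2)(-5) = -9
M→N: (-2)(2.5) − (-5.5)(-0.5) = -7.75
N→J: (-5.5)(1.5) − (5.5)(2.5) = -22
Σ = -138.5
Area = |Σ|/2 = 69.25.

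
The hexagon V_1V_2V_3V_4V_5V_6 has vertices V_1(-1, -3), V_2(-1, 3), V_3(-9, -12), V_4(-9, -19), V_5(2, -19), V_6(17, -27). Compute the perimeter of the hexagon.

88

|V_1V_2| = √((0)² + (6)²) = √36 = 6
|V_2V_3| = √((-8)² + (-15)²) = √289 = 17
|V_3V_4| = √((0)² + (-7)²) = √49 = 7
|V_4V_5| = √((11)² + (0)²) = √121 = 11
|V_5V_6| = √((15)² + (-8)²) = √289 = 17
|V_6V_1| = √((-18)² + (24)²) = √900 = 30
Perimeter = 6 + 17 + 7 + 11 + 17 + 30 = 88.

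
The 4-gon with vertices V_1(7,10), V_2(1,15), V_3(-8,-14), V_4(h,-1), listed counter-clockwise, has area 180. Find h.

6

Write out the shoelace sum; only the two edges meeting at V_4 involve h:
2·Area = [((-8)·(-1) − h·(-14)) + (h·10 − 7·(-1))] + 201
       = 24·h + 216 = 360
⇒ h = 6.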